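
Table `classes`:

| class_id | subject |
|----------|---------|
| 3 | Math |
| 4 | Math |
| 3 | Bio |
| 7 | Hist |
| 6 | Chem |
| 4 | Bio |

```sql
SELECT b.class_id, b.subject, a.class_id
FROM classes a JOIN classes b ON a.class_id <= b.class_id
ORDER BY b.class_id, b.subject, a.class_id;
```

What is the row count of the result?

23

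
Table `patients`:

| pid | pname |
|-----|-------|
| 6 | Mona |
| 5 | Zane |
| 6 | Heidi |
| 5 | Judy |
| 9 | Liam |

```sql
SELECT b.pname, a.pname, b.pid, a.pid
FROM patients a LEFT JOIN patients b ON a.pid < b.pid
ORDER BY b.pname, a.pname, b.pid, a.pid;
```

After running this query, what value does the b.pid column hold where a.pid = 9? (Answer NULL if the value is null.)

NULL

LEFT JOIN keeps every row from `patients a`; unmatched rows get NULL for `patients b`'s columns.
Matching on a.pid < b.pid.
- a row (pid=6): matches 1 b row(s) → 1 output row(s).
- a row (pid=5): matches 3 b row(s) → 3 output row(s).
- a row (pid=6): matches 1 b row(s) → 1 output row(s).
- a row (pid=5): matches 3 b row(s) → 3 output row(s).
- a row (pid=9): no match → kept, b columns NULL.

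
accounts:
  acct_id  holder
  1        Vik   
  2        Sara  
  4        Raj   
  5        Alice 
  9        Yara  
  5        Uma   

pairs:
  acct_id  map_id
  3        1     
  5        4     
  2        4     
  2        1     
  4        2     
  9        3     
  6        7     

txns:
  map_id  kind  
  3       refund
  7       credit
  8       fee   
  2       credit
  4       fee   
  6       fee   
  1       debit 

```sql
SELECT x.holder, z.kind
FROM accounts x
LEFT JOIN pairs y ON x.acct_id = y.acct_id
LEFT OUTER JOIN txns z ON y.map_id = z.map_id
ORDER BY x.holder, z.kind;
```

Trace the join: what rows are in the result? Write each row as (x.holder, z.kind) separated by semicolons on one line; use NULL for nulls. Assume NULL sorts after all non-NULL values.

Step 1 — x LEFT JOIN y on acct_id → 7 row(s).
Then LEFT JOIN `txns z` on map_id: each of those 7 rows is kept; rows whose y.map_id has no match in z get NULL for z's columns.

(Alice, fee); (Raj, credit); (Sara, debit); (Sara, fee); (Uma, fee); (Vik, NULL); (Yara, refund)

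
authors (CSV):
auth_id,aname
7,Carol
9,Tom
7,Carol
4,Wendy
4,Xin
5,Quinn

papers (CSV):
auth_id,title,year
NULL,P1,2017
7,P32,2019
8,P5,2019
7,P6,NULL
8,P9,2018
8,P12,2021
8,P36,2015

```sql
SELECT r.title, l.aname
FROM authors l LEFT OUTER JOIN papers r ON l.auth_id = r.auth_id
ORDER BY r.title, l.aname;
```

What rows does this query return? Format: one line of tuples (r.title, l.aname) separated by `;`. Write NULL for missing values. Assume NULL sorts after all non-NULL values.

(P32, Carol); (P32, Carol); (P6, Carol); (P6, Carol); (NULL, Quinn); (NULL, Tom); (NULL, Wendy); (NULL, Xin)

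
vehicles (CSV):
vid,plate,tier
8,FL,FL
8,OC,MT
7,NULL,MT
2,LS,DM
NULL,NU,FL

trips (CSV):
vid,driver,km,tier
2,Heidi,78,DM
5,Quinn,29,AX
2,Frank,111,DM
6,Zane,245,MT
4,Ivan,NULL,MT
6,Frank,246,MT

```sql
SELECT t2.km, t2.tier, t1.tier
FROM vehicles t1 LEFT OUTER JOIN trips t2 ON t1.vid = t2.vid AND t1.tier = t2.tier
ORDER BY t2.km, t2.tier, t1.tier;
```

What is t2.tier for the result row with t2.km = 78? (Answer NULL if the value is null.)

DM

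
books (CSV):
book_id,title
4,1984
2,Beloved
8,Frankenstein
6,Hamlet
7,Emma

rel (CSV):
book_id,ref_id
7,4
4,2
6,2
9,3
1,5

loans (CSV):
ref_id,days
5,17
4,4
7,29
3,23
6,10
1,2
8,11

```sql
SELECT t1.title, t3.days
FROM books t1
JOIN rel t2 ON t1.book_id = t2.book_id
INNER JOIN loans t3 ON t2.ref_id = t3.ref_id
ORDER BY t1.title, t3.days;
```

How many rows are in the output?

Step 1 — t1 INNER JOIN t2 on book_id → 3 row(s).
Then INNER JOIN `loans t3` on ref_id: keep only rows whose t2.ref_id appears in t3.
Result: 1 row(s).

1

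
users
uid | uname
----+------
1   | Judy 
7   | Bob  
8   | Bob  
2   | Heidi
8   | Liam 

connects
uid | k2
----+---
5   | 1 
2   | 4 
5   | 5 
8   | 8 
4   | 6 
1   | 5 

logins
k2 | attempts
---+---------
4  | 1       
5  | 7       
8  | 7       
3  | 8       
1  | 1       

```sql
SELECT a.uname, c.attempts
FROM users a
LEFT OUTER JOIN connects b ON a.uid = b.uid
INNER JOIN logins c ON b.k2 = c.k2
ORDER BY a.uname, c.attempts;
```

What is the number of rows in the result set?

Joins associate left-to-right: users LEFT JOIN connects on uid gives 5 intermediate row(s).
Then INNER JOIN `logins c` on k2: keep only rows whose b.k2 appears in c.
Result: 4 row(s).

4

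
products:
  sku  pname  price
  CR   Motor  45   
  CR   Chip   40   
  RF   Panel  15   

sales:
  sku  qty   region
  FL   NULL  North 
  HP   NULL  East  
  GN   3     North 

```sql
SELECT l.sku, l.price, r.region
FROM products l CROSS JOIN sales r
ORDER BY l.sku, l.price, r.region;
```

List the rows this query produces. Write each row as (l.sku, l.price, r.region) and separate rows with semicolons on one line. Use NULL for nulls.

CROSS JOIN pairs every row of `products` with every row of `sales`: 3 × 3 = 9 rows.
After projecting and ordering:
l.sku | l.price | r.region
CR | 40 | East
CR | 40 | North
CR | 40 | North
CR | 45 | East
CR | 45 | North
CR | 45 | North
RF | 15 | East
RF | 15 | North
RF | 15 | North

(CR, 40, East); (CR, 40, North); (CR, 40, North); (CR, 45, East); (CR, 45, North); (CR, 45, North); (RF, 15, East); (RF, 15, North); (RF, 15, North)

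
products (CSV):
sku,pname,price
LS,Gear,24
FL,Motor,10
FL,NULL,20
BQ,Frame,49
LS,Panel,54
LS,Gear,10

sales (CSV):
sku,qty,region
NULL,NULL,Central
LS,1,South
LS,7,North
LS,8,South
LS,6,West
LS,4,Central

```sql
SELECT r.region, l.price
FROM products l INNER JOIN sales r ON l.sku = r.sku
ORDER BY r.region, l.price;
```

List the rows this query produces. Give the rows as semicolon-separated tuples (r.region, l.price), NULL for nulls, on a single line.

(Central, 10); (Central, 24); (Central, 54); (North, 10); (North, 24); (North, 54); (South, 10); (South, 10); (South, 24); (South, 24); (South, 54); (South, 54); (West, 10); (West, 24); (West, 54)

INNER JOIN keeps only pairs where the ON condition holds.
Matching on l.sku = r.sku. A NULL in a compared column never satisfies the condition.
- l row (sku=LS): matches 5 r row(s) → 5 output row(s).
- l row (sku=FL): no match → dropped.
- l row (sku=FL): no match → dropped.
- l row (sku=BQ): no match → dropped.
- l row (sku=LS): matches 5 r row(s) → 5 output row(s).
- l row (sku=LS): matches 5 r row(s) → 5 output row(s).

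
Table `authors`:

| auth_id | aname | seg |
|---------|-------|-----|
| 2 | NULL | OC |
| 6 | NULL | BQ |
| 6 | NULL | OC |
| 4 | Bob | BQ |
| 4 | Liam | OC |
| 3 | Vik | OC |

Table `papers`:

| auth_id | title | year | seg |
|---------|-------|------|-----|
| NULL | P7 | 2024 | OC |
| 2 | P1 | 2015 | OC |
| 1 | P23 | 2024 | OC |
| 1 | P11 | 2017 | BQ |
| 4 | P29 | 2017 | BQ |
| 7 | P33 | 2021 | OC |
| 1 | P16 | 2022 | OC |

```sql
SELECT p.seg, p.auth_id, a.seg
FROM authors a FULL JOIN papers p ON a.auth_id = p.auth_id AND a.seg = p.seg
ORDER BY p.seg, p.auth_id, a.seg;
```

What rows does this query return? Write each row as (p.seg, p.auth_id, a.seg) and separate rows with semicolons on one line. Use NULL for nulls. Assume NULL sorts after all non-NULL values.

(BQ, 1, NULL); (BQ, 4, BQ); (OC, 1, NULL); (OC, 1, NULL); (OC, 2, OC); (OC, 7, NULL); (OC, NULL, NULL); (NULL, NULL, BQ); (NULL, NULL, OC); (NULL, NULL, OC); (NULL, NULL, OC)

FULL OUTER JOIN keeps every row from both sides; unmatched rows get NULL for the other side's columns.
Matching on a.auth_id = p.auth_id AND a.seg = p.seg. A NULL in a compared column never satisfies the condition.
- auth_id=2, seg=OC: 1 matching p row(s), so 1 row(s) emitted.
- auth_id=6, seg=BQ: no p row matches, row kept with p columns NULL.
- auth_id=6, seg=OC: no p row matches, row kept with p columns NULL.
- auth_id=4, seg=BQ: 1 matching p row(s), so 1 row(s) emitted.
- auth_id=4, seg=OC: no p row matches, row kept with p columns NULL.
- auth_id=3, seg=OC: no p row matches, row kept with p columns NULL.
- 5 p row(s) had no a match → kept, a columns NULL.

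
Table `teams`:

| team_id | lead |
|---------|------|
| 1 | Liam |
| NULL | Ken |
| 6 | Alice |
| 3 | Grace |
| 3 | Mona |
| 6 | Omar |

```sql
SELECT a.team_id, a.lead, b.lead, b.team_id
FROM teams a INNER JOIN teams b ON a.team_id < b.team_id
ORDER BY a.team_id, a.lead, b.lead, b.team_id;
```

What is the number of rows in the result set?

INNER JOIN keeps only pairs where the ON condition holds.
Matching on a.team_id < b.team_id. A NULL in a compared column never satisfies the condition.
- a[0] team_id=1 → 4 match(es) in b → 4 row(s).
- a[1] team_id=NULL → no match; dropped.
- a[2] team_id=6 → no match; dropped.
- a[3] team_id=3 → 2 match(es) in b → 2 row(s).
- a[4] team_id=3 → 2 match(es) in b → 2 row(s).
- a[5] team_id=6 → no match; dropped.
Total: 8 rows.

8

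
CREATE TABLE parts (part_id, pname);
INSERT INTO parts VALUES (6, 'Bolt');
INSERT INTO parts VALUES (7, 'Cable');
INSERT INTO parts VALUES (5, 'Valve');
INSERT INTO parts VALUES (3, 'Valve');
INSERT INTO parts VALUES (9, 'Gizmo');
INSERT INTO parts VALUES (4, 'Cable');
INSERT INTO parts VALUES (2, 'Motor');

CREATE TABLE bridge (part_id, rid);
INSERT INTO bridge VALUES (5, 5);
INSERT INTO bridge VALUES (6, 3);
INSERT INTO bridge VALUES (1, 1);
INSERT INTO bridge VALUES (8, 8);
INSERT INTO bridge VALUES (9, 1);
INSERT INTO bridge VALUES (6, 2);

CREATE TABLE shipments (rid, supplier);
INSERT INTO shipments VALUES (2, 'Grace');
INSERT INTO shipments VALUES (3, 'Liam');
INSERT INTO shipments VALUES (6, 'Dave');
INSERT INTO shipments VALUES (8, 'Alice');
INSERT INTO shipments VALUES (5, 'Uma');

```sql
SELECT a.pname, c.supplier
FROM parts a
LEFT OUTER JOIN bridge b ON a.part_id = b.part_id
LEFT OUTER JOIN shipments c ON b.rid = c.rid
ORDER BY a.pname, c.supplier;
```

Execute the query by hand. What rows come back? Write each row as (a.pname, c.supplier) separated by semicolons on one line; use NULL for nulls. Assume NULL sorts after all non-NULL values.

(Bolt, Grace); (Bolt, Liam); (Cable, NULL); (Cable, NULL); (Gizmo, NULL); (Motor, NULL); (Valve, Uma); (Valve, NULL)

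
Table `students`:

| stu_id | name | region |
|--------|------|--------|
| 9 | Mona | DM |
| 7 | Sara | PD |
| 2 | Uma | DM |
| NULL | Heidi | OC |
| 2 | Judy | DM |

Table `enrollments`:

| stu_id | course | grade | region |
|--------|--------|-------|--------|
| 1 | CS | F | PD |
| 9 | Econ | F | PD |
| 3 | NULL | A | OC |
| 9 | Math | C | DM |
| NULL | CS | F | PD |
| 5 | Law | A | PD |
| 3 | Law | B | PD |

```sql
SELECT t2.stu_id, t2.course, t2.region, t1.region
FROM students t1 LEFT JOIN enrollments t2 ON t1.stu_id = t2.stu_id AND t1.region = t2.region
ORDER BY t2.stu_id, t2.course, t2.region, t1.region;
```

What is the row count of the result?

5

LEFT JOIN keeps every row from `students`; unmatched rows get NULL for `enrollments`'s columns.
Matching on t1.stu_id = t2.stu_id AND t1.region = t2.region. A NULL in a compared column never satisfies the condition.
- t1[0] stu_id=9, region=DM → 1 match(es) in t2 → 1 row(s).
- t1[1] stu_id=7, region=PD → no match; kept with NULLs on the t2 side.
- t1[2] stu_id=2, region=DM → no match; kept with NULLs on the t2 side.
- t1[3] stu_id=NULL, region=OC → no match; kept with NULLs on the t2 side.
- t1[4] stu_id=2, region=DM → no match; kept with NULLs on the t2 side.
Total: 1 matched + 4 padded = 5 rows.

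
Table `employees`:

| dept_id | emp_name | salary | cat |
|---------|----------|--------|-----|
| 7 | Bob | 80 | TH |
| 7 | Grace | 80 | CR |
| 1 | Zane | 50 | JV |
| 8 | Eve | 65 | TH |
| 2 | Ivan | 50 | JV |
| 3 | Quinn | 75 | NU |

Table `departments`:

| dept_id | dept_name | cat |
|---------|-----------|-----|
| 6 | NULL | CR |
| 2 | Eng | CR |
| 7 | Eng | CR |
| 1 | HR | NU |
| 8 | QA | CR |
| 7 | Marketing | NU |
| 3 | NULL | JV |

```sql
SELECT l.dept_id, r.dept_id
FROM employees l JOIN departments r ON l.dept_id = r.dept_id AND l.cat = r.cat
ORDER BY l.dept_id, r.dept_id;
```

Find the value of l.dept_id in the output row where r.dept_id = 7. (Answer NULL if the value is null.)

7

INNER JOIN keeps only pairs where the ON condition holds.
Matching on l.dept_id = r.dept_id AND l.cat = r.cat.
Matched pairs: 1.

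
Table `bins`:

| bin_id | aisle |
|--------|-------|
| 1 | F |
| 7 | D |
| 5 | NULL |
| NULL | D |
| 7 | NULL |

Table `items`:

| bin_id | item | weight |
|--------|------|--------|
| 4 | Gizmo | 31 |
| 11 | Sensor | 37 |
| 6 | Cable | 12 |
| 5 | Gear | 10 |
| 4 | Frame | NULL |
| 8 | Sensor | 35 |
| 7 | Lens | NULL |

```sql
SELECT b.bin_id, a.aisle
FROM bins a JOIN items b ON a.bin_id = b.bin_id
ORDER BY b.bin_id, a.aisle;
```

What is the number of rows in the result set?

3

INNER JOIN keeps only pairs where the ON condition holds.
Matching on a.bin_id = b.bin_id. A NULL in a compared column never satisfies the condition.
- a[0] bin_id=1 → no match; dropped.
- a[1] bin_id=7 → 1 match(es) in b → 1 row(s).
- a[2] bin_id=5 → 1 match(es) in b → 1 row(s).
- a[3] bin_id=NULL → no match; dropped.
- a[4] bin_id=7 → 1 match(es) in b → 1 row(s).
Total: 3 rows.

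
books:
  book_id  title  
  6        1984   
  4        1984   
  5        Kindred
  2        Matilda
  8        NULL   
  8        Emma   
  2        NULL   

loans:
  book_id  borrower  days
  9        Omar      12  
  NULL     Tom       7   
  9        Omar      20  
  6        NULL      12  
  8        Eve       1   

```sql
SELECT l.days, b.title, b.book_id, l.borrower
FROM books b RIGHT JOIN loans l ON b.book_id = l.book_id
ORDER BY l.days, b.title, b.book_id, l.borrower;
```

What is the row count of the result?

6

RIGHT JOIN keeps every row from `loans`; unmatched rows get NULL for `books`'s columns.
Matching on b.book_id = l.book_id. A NULL in a compared column never satisfies the condition.
Matched pairs: 3; unmatched l rows kept: 3.
Total: 3 matched + 3 padded = 6 rows.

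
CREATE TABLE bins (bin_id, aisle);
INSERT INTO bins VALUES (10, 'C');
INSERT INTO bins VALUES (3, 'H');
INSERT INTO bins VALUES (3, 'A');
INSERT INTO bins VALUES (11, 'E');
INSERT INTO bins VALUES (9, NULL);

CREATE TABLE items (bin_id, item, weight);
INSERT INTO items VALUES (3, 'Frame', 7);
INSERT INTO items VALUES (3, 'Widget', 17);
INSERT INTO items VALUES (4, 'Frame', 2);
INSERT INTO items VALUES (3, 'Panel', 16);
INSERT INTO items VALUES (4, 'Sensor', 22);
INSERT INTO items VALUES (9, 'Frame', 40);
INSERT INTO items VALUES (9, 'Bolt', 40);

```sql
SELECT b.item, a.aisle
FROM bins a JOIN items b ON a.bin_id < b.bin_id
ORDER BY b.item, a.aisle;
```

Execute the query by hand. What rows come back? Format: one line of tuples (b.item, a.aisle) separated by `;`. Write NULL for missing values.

INNER JOIN keeps only pairs where the ON condition holds.
Matching on a.bin_id < b.bin_id.
- a row (bin_id=10): no match → dropped.
- a row (bin_id=3): matches 4 b row(s) → 4 output row(s).
- a row (bin_id=3): matches 4 b row(s) → 4 output row(s).
- a row (bin_id=11): no match → dropped.
- a row (bin_id=9): no match → dropped.
After projecting and ordering:
b.item | a.aisle
Bolt | A
Bolt | H
Frame | A
Frame | A
Frame | H
Frame | H
Sensor | A
Sensor | H

(Bolt, A); (Bolt, H); (Frame, A); (Frame, A); (Frame, H); (Frame, H); (Sensor, A); (Sensor, H)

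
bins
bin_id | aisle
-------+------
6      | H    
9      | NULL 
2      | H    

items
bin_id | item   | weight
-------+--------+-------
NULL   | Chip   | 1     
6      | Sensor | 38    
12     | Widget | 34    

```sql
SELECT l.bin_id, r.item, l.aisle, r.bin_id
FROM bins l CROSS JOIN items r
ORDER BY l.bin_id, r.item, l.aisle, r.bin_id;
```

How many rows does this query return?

9

CROSS JOIN pairs every row of `bins` with every row of `items`: 3 × 3 = 9 rows.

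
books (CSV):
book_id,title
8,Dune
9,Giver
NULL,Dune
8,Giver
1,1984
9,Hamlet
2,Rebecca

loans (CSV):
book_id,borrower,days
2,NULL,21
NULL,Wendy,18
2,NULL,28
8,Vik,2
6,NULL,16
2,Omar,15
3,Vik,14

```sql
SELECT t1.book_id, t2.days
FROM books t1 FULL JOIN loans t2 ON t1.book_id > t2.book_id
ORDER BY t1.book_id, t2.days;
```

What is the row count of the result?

26

FULL OUTER JOIN keeps every row from both sides; unmatched rows get NULL for the other side's columns.
Matching on t1.book_id > t2.book_id. A NULL in a compared column never satisfies the condition.
Matched pairs: 22; unmatched t1 rows kept: 3; unmatched t2 rows kept: 1.
Total: 22 matched + 4 padded = 26 rows.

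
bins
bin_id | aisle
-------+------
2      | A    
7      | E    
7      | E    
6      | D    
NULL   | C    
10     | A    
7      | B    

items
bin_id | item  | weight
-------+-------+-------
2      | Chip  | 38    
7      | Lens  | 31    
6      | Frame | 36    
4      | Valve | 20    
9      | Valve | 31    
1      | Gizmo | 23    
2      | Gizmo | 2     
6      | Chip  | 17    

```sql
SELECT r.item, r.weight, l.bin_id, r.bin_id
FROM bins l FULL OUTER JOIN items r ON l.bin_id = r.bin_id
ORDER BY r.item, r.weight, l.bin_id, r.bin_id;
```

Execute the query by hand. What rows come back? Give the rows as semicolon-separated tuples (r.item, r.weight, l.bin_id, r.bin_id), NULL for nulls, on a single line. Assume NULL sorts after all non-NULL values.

FULL OUTER JOIN keeps every row from both sides; unmatched rows get NULL for the other side's columns.
Matching on l.bin_id = r.bin_id. A NULL in a compared column never satisfies the condition.
- l (bin_id=2) pairs with 2 row(s) of r.
- l (bin_id=7) pairs with 1 row(s) of r.
- l (bin_id=7) pairs with 1 row(s) of r.
- l (bin_id=6) pairs with 2 row(s) of r.
- l (bin_id=NULL) has no partner → padded with NULL.
- l (bin_id=10) has no partner → padded with NULL.
- l (bin_id=7) pairs with 1 row(s) of r.
- plus 3 unmatched r row(s), each kept with NULL l columns.

(Chip, 17, 6, 6); (Chip, 38, 2, 2); (Frame, 36, 6, 6); (Gizmo, 2, 2, 2); (Gizmo, 23, NULL, 1); (Lens, 31, 7, 7); (Lens, 31, 7, 7); (Lens, 31, 7, 7); (Valve, 20, NULL, 4); (Valve, 31, NULL, 9); (NULL, NULL, 10, NULL); (NULL, NULL, NULL, NULL)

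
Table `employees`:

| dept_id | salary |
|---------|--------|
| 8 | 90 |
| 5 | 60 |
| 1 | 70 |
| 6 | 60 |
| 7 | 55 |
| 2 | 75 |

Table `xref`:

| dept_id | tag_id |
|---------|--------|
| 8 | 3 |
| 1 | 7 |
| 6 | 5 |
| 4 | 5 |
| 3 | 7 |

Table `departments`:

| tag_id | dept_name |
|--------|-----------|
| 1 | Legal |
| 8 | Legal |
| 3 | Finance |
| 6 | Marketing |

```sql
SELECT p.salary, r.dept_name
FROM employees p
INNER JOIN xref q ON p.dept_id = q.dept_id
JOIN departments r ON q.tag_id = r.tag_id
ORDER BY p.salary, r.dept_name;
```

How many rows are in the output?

1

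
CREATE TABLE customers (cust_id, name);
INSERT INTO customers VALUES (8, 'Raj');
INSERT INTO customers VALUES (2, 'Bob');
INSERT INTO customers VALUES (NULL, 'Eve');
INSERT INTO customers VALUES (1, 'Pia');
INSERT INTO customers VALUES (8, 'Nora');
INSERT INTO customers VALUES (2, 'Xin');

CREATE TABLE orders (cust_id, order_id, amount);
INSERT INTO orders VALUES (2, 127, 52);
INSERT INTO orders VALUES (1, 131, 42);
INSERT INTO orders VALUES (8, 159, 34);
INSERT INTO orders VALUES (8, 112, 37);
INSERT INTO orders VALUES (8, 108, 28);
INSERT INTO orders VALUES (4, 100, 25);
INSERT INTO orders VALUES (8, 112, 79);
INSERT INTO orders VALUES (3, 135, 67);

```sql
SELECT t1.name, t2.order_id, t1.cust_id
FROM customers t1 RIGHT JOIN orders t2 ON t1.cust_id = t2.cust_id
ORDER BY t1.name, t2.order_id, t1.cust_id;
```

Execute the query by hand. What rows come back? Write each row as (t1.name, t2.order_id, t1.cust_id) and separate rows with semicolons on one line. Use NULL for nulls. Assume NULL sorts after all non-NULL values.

(Bob, 127, 2); (Nora, 108, 8); (Nora, 112, 8); (Nora, 112, 8); (Nora, 159, 8); (Pia, 131, 1); (Raj, 108, 8); (Raj, 112, 8); (Raj, 112, 8); (Raj, 159, 8); (Xin, 127, 2); (NULL, 100, NULL); (NULL, 135, NULL)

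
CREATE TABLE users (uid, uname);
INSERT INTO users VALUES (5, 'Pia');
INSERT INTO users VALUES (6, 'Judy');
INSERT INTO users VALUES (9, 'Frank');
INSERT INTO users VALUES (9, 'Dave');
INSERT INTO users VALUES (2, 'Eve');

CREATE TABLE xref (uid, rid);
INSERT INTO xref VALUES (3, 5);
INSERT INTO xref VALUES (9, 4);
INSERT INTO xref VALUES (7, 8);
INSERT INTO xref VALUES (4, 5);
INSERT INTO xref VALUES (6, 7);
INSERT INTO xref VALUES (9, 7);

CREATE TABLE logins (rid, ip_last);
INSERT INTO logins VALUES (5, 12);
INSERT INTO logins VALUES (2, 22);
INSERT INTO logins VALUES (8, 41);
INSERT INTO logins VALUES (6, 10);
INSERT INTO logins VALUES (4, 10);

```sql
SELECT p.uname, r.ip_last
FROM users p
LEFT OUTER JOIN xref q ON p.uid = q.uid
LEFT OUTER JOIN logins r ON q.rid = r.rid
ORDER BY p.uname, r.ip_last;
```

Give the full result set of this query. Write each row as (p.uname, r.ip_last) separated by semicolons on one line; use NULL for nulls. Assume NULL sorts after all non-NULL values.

Evaluate left to right. First `users p LEFT JOIN xref q` on uid: 7 row(s).
Then LEFT JOIN `logins r` on rid: each of those 7 rows is kept; rows whose q.rid has no match in r get NULL for r's columns.

(Dave, 10); (Dave, NULL); (Eve, NULL); (Frank, 10); (Frank, NULL); (Judy, NULL); (Pia, NULL)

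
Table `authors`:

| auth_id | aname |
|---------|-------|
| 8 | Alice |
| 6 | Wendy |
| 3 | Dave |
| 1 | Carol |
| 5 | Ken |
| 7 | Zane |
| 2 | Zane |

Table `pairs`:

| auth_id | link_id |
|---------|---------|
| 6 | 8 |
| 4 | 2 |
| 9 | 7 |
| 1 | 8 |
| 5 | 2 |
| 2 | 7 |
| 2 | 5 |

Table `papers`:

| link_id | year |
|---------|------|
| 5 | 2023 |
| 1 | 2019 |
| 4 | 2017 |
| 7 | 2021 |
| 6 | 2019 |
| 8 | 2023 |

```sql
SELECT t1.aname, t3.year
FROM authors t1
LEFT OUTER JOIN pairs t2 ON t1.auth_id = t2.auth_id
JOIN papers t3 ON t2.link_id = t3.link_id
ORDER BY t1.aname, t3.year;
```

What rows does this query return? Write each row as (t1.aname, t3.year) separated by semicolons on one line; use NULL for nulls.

(Carol, 2023); (Wendy, 2023); (Zane, 2021); (Zane, 2023)

Joins associate left-to-right: authors LEFT JOIN pairs on auth_id gives 8 intermediate row(s).
Then INNER JOIN `papers t3` on link_id: keep only rows whose t2.link_id appears in t3.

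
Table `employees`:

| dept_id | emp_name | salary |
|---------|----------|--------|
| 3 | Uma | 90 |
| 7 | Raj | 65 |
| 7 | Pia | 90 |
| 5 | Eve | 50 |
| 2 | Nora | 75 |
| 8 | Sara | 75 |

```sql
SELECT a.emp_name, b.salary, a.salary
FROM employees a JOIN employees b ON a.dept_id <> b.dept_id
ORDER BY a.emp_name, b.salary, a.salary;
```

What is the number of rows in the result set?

28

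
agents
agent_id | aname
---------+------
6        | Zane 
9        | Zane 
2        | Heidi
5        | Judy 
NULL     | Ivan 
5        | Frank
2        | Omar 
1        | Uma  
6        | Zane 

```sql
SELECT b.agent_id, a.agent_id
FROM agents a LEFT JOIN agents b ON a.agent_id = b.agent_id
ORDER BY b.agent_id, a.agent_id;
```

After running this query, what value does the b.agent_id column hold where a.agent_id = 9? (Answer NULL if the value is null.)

9

LEFT JOIN keeps every row from `agents a`; unmatched rows get NULL for `agents b`'s columns.
Matching on a.agent_id = b.agent_id. A NULL in a compared column never satisfies the condition.
Matched pairs: 14; unmatched a rows kept: 1.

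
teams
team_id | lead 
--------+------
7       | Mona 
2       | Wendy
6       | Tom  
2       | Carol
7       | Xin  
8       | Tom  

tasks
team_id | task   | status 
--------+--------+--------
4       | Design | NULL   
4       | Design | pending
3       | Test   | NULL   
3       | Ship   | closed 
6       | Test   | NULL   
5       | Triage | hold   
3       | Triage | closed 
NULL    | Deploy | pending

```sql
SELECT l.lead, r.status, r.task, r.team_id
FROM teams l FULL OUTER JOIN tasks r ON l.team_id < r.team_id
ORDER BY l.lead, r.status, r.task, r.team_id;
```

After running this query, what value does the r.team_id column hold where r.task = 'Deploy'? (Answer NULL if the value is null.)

NULL

FULL OUTER JOIN keeps every row from both sides; unmatched rows get NULL for the other side's columns.
Matching on l.team_id < r.team_id. A NULL in a compared column never satisfies the condition.
- l row (team_id=7): no match → kept, r columns NULL.
- l row (team_id=2): matches 7 r row(s) → 7 output row(s).
- l row (team_id=6): no match → kept, r columns NULL.
- l row (team_id=2): matches 7 r row(s) → 7 output row(s).
- l row (team_id=7): no match → kept, r columns NULL.
- l row (team_id=8): no match → kept, r columns NULL.
- plus 1 unmatched r row(s), each kept with NULL l columns.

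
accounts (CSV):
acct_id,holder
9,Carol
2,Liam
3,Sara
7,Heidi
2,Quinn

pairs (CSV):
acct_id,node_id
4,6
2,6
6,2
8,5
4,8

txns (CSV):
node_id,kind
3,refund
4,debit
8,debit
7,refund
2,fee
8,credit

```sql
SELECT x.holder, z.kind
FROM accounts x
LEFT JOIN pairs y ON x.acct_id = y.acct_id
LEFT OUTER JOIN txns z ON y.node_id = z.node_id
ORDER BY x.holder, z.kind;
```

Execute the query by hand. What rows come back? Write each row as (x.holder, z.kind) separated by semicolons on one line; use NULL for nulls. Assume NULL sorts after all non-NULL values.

(Carol, NULL); (Heidi, NULL); (Liam, NULL); (Quinn, NULL); (Sara, NULL)

Step 1 — x LEFT JOIN y on acct_id → 5 row(s).
Then LEFT JOIN `txns z` on node_id: each of those 5 rows is kept; rows whose y.node_id has no match in z get NULL for z's columns.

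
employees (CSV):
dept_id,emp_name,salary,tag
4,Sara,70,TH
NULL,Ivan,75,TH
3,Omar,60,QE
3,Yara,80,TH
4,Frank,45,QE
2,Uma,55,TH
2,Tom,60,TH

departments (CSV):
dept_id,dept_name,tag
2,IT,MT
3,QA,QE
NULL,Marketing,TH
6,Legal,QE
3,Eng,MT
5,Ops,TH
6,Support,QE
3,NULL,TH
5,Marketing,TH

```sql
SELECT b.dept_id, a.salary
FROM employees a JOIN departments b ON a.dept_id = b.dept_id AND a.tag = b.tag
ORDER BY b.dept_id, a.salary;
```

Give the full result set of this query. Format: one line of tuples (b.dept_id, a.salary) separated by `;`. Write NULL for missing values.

(3, 60); (3, 80)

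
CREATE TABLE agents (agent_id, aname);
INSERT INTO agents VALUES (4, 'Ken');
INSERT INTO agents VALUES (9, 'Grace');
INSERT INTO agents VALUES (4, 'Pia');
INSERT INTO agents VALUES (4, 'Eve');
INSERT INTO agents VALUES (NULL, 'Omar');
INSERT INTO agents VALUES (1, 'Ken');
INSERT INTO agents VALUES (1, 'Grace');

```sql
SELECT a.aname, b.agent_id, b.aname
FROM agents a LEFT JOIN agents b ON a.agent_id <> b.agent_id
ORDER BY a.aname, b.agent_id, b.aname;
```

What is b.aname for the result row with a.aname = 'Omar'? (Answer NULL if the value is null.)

NULL

LEFT JOIN keeps every row from `agents a`; unmatched rows get NULL for `agents b`'s columns.
Matching on a.agent_id <> b.agent_id. A NULL in a compared column never satisfies the condition.
- a (agent_id=4) pairs with 3 row(s) of b.
- a (agent_id=9) pairs with 5 row(s) of b.
- a (agent_id=4) pairs with 3 row(s) of b.
- a (agent_id=4) pairs with 3 row(s) of b.
- a (agent_id=NULL) has no partner → padded with NULL.
- a (agent_id=1) pairs with 4 row(s) of b.
- a (agent_id=1) pairs with 4 row(s) of b.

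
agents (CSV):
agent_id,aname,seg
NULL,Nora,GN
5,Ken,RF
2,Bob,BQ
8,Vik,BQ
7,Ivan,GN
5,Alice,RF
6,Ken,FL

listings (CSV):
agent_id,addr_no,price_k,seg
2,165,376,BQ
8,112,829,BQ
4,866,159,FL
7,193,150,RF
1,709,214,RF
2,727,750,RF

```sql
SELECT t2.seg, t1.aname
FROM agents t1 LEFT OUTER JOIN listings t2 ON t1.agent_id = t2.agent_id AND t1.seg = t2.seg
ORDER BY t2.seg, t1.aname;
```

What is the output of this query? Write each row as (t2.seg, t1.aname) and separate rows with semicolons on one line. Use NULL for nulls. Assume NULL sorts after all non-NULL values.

(BQ, Bob); (BQ, Vik); (NULL, Alice); (NULL, Ivan); (NULL, Ken); (NULL, Ken); (NULL, Nora)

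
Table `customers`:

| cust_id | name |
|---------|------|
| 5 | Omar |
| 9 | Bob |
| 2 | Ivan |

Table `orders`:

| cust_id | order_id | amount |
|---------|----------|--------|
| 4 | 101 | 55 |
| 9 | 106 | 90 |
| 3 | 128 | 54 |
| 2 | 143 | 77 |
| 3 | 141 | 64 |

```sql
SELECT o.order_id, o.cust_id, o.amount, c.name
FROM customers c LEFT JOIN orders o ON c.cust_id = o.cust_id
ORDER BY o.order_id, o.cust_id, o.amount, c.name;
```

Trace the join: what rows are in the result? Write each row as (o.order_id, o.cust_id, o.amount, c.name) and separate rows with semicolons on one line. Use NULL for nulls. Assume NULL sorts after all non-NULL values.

(106, 9, 90, Bob); (143, 2, 77, Ivan); (NULL, NULL, NULL, Omar)

LEFT JOIN keeps every row from `customers`; unmatched rows get NULL for `orders`'s columns.
Matching on c.cust_id = o.cust_id.
- c[0] cust_id=5 → no match; kept with NULLs on the o side.
- c[1] cust_id=9 → 1 match(es) in o → 1 row(s).
- c[2] cust_id=2 → 1 match(es) in o → 1 row(s).
After projecting and ordering:
o.order_id | o.cust_id | o.amount | c.name
106 | 9 | 90 | Bob
143 | 2 | 77 | Ivan
NULL | NULL | NULL | Omar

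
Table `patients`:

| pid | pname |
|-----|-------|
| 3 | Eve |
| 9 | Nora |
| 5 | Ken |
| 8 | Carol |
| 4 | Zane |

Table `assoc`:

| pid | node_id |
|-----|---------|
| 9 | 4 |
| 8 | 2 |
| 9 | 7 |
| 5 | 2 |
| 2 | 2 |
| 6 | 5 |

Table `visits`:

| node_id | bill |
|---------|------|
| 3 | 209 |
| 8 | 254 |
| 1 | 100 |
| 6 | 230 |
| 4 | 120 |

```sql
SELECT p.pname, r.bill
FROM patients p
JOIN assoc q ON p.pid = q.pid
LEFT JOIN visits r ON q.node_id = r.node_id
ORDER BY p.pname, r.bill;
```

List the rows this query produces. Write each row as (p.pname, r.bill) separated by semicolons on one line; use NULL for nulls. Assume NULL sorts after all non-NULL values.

(Carol, NULL); (Ken, NULL); (Nora, 120); (Nora, NULL)

Step 1 — p INNER JOIN q on pid → 4 row(s).
Then LEFT JOIN `visits r` on node_id: each of those 4 rows is kept; rows whose q.node_id has no match in r get NULL for r's columns.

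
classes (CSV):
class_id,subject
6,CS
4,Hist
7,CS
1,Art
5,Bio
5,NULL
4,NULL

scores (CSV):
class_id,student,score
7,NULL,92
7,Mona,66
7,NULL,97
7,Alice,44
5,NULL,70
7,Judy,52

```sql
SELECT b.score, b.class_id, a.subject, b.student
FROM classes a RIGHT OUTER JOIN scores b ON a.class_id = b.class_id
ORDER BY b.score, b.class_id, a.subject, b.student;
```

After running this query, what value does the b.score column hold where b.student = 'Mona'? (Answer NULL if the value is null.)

RIGHT JOIN keeps every row from `scores`; unmatched rows get NULL for `classes`'s columns.
Matching on a.class_id = b.class_id.
Matched pairs: 7; unmatched b rows kept: 0.

66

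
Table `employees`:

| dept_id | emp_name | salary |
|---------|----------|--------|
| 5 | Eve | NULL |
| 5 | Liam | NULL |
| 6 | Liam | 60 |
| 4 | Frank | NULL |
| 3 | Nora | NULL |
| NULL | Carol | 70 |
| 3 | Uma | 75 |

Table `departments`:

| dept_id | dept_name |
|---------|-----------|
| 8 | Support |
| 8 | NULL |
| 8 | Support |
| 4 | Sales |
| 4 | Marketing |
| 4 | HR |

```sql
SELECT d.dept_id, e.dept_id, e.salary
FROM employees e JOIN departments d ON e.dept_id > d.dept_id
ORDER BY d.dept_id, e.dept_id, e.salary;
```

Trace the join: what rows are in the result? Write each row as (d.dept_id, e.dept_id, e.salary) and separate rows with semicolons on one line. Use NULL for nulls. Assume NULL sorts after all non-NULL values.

(4, 5, NULL); (4, 5, NULL); (4, 5, NULL); (4, 5, NULL); (4, 5, NULL); (4, 5, NULL); (4, 6, 60); (4, 6, 60); (4, 6, 60)

INNER JOIN keeps only pairs where the ON condition holds.
Matching on e.dept_id > d.dept_id. A NULL in a compared column never satisfies the condition.
Matched pairs: 9.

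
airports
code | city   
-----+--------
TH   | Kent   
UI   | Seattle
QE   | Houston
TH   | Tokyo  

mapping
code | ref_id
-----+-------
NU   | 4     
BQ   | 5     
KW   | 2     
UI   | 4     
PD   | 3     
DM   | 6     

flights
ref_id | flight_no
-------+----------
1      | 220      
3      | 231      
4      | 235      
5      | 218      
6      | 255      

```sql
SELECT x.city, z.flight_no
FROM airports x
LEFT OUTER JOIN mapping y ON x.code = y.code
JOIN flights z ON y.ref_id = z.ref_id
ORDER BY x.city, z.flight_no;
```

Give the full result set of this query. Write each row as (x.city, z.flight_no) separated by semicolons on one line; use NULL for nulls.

Step 1 — x LEFT JOIN y on code → 4 row(s).
Then INNER JOIN `flights z` on ref_id: keep only rows whose y.ref_id appears in z.

(Seattle, 235)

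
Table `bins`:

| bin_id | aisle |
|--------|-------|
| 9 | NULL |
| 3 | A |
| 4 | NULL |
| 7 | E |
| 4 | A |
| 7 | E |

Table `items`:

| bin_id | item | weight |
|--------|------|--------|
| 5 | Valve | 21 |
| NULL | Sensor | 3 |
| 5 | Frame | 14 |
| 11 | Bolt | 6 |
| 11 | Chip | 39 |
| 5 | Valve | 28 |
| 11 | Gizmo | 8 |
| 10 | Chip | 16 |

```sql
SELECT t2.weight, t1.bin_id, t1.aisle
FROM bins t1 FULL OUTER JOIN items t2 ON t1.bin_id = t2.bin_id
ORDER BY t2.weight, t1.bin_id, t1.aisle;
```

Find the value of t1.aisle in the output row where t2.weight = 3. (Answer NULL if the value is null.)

NULL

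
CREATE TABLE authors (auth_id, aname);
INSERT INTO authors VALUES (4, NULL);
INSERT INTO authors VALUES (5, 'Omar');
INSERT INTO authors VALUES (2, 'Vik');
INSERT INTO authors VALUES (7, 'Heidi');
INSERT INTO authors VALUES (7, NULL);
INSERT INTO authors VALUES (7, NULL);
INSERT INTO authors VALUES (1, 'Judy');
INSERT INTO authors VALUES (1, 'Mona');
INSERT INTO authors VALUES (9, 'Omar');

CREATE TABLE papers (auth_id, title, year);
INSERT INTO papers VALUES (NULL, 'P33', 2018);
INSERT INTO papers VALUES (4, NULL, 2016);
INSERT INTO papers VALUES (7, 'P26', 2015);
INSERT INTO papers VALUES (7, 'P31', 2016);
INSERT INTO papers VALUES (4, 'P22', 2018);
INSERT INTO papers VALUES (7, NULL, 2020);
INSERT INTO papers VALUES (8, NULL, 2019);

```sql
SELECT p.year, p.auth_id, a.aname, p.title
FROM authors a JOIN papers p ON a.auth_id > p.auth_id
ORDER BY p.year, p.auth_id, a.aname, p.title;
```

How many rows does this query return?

14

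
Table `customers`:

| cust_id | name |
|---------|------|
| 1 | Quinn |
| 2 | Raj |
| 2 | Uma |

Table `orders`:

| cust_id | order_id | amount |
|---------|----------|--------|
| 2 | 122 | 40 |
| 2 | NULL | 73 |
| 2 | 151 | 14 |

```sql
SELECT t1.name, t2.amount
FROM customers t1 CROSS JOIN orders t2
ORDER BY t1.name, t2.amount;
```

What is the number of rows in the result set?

9

CROSS JOIN pairs every row of `customers` with every row of `orders`: 3 × 3 = 9 rows.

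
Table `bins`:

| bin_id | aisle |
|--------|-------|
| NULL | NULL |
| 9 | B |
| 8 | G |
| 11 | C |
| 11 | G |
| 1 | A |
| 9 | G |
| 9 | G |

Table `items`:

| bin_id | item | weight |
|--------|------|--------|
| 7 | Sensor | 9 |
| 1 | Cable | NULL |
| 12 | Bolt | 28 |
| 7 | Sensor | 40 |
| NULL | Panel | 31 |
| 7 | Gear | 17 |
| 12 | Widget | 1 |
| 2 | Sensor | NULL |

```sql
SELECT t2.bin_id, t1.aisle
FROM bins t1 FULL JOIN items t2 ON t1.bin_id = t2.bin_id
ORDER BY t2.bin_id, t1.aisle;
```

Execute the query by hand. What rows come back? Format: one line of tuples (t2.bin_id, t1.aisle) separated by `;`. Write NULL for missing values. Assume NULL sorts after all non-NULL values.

FULL OUTER JOIN keeps every row from both sides; unmatched rows get NULL for the other side's columns.
Matching on t1.bin_id = t2.bin_id. A NULL in a compared column never satisfies the condition.
Matched pairs: 1; unmatched t1 rows kept: 7; unmatched t2 rows kept: 7.

(1, A); (2, NULL); (7, NULL); (7, NULL); (7, NULL); (12, NULL); (12, NULL); (NULL, B); (NULL, C); (NULL, G); (NULL, G); (NULL, G); (NULL, G); (NULL, NULL); (NULL, NULL)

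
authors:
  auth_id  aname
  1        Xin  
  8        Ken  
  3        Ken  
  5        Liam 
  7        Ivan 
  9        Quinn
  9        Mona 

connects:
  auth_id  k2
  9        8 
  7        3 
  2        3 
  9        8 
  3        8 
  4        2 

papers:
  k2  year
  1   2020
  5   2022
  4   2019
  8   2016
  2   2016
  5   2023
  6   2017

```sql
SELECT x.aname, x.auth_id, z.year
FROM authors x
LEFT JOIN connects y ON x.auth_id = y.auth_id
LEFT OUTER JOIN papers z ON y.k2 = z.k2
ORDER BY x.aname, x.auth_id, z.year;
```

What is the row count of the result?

Step 1 — x LEFT JOIN y on auth_id → 9 row(s).
Then LEFT JOIN `papers z` on k2: each of those 9 rows is kept; rows whose y.k2 has no match in z get NULL for z's columns.
Result: 9 row(s).

9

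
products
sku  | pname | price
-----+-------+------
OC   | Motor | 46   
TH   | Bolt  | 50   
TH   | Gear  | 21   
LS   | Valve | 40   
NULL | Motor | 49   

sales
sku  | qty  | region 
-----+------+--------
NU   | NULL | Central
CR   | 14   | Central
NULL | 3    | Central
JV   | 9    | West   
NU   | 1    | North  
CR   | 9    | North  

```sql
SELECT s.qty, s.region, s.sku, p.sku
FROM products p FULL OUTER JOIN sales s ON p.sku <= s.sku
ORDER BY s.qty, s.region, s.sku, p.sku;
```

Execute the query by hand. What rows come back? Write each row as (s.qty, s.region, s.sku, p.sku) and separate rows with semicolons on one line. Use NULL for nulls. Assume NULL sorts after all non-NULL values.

FULL OUTER JOIN keeps every row from both sides; unmatched rows get NULL for the other side's columns.
Matching on p.sku <= s.sku. A NULL in a compared column never satisfies the condition.
Matched pairs: 2; unmatched p rows kept: 4; unmatched s rows kept: 4.

(1, North, NU, LS); (3, Central, NULL, NULL); (9, North, CR, NULL); (9, West, JV, NULL); (14, Central, CR, NULL); (NULL, Central, NU, LS); (NULL, NULL, NULL, OC); (NULL, NULL, NULL, TH); (NULL, NULL, NULL, TH); (NULL, NULL, NULL, NULL)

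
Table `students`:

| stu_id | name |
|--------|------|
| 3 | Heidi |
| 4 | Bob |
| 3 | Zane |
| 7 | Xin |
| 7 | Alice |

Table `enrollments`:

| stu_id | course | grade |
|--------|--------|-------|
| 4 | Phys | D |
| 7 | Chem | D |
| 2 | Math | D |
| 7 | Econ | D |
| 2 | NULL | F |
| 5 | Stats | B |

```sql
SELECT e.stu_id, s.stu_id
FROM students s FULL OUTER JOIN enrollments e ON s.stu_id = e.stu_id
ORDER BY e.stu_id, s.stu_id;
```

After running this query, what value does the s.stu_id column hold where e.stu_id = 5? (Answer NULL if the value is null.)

NULL

FULL OUTER JOIN keeps every row from both sides; unmatched rows get NULL for the other side's columns.
Matching on s.stu_id = e.stu_id.
- s row (stu_id=3): no match → kept, e columns NULL.
- s row (stu_id=4): matches 1 e row(s) → 1 output row(s).
- s row (stu_id=3): no match → kept, e columns NULL.
- s row (stu_id=7): matches 2 e row(s) → 2 output row(s).
- s row (stu_id=7): matches 2 e row(s) → 2 output row(s).
- 3 row(s) from e found no s partner → padded with NULL.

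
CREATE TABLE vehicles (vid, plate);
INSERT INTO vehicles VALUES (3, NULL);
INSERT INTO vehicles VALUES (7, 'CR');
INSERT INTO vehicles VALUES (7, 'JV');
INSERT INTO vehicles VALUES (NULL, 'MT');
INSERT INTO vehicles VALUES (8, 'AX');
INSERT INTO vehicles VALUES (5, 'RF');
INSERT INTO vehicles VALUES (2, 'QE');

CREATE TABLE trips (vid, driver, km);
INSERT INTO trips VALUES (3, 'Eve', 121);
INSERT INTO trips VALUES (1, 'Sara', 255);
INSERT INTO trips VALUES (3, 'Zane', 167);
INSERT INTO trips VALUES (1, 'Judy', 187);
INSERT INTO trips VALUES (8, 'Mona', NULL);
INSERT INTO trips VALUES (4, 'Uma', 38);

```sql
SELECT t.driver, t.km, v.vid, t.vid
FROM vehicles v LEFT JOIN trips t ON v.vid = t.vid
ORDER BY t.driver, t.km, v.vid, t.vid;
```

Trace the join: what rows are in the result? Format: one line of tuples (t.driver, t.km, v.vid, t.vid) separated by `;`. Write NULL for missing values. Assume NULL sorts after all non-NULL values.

(Eve, 121, 3, 3); (Mona, NULL, 8, 8); (Zane, 167, 3, 3); (NULL, NULL, 2, NULL); (NULL, NULL, 5, NULL); (NULL, NULL, 7, NULL); (NULL, NULL, 7, NULL); (NULL, NULL, NULL, NULL)

LEFT JOIN keeps every row from `vehicles`; unmatched rows get NULL for `trips`'s columns.
Matching on v.vid = t.vid. A NULL in a compared column never satisfies the condition.
Matched pairs: 3; unmatched v rows kept: 5.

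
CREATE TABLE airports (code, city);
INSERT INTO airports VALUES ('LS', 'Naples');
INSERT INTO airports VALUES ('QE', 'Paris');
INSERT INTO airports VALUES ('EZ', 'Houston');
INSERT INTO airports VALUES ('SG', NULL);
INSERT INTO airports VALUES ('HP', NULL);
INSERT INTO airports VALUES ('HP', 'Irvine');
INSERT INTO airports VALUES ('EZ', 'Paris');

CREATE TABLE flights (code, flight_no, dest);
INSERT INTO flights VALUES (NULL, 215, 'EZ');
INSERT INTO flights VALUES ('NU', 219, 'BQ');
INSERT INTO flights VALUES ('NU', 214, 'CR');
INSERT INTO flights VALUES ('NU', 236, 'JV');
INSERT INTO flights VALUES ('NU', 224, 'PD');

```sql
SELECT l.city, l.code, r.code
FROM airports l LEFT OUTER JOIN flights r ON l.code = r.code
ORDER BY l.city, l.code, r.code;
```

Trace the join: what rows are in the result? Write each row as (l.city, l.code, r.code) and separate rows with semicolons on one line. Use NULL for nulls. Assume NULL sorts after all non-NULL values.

LEFT JOIN keeps every row from `airports`; unmatched rows get NULL for `flights`'s columns.
Matching on l.code = r.code. A NULL in a compared column never satisfies the condition.
Matched pairs: 0; unmatched l rows kept: 7.

(Houston, EZ, NULL); (Irvine, HP, NULL); (Naples, LS, NULL); (Paris, EZ, NULL); (Paris, QE, NULL); (NULL, HP, NULL); (NULL, SG, NULL)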